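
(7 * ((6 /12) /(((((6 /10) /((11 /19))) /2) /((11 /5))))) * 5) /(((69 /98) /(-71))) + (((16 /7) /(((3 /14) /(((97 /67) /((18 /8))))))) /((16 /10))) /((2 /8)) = -5909328650 /790533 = -7475.12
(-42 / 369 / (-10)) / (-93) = -7 / 57195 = -0.00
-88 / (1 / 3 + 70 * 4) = -264 / 841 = -0.31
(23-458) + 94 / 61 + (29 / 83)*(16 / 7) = -15333917 / 35441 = -432.66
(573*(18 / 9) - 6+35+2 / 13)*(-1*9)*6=-824958 / 13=-63458.31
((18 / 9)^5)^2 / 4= 256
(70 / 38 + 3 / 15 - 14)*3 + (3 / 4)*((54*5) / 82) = -520437 / 15580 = -33.40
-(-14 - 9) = 23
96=96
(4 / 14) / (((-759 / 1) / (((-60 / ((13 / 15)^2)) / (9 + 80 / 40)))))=9000 / 3292289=0.00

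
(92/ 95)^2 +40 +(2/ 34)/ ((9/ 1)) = 56537017/ 1380825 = 40.94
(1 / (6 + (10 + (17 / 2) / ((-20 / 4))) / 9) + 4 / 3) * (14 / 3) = 5524 / 801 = 6.90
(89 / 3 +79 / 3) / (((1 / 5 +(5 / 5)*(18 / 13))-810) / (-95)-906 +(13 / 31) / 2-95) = -21439600 / 379894661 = -0.06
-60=-60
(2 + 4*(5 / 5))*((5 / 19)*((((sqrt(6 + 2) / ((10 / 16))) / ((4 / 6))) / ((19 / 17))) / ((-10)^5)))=-0.00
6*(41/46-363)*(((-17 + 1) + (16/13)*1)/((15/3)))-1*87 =6330.68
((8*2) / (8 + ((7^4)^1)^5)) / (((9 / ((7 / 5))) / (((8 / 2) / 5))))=448 / 17953259916962702025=0.00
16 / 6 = 8 / 3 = 2.67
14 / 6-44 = -41.67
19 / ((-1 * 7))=-19 / 7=-2.71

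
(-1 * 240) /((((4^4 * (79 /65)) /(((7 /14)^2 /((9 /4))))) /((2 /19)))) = -325 /36024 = -0.01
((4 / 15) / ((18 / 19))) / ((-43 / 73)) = -2774 / 5805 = -0.48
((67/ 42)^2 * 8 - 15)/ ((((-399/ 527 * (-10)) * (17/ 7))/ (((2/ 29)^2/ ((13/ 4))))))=586024/ 1374114105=0.00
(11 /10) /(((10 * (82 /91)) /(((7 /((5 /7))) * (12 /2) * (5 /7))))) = 21021 /4100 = 5.13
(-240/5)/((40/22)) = -132/5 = -26.40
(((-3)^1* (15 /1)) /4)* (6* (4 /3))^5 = -368640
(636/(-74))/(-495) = 106/6105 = 0.02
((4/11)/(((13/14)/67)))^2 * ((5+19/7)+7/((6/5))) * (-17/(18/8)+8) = 2288599936/552123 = 4145.09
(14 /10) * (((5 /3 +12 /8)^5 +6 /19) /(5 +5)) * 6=329647759 /1231200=267.75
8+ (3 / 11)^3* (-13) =10297 / 1331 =7.74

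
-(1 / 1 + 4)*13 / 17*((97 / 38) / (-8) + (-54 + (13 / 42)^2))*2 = 472510285 / 1139544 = 414.65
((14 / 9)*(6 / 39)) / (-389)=-28 / 45513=-0.00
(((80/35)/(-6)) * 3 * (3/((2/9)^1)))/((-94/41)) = 2214/329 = 6.73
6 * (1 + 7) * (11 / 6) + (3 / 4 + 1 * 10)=395 / 4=98.75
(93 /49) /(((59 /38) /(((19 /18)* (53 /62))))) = 19133 /17346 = 1.10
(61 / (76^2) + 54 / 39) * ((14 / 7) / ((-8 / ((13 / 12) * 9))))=-314283 / 92416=-3.40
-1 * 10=-10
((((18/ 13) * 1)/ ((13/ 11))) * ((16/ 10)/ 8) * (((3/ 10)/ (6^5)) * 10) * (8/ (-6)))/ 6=-11/ 547560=-0.00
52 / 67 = 0.78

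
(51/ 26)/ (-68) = -3/ 104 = -0.03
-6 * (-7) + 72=114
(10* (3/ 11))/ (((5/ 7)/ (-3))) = -126/ 11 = -11.45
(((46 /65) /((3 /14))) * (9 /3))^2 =414736 /4225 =98.16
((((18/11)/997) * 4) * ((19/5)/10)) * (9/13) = 0.00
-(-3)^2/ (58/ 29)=-9/ 2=-4.50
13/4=3.25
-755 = -755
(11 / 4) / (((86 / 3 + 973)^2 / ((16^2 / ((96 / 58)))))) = 3828 / 9030025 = 0.00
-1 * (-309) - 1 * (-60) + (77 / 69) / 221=5626958 / 15249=369.01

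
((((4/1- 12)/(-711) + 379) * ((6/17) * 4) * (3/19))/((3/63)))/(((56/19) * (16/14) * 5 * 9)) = 1886339/161160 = 11.70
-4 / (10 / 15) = -6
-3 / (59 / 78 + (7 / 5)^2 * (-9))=5850 / 32923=0.18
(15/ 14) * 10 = 75/ 7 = 10.71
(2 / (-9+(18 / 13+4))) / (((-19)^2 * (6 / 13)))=-169 / 50901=-0.00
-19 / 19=-1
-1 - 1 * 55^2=-3026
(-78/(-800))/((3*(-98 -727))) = -13/330000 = -0.00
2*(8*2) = 32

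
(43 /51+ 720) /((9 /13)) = 477919 /459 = 1041.22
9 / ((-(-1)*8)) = 9 / 8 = 1.12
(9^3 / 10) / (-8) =-729 / 80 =-9.11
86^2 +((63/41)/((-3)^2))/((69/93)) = 7396.23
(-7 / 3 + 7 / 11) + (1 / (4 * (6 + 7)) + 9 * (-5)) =-80099 / 1716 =-46.68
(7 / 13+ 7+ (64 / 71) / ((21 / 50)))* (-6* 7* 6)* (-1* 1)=2252616 / 923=2440.54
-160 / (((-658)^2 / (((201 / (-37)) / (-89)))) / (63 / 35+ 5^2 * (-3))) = 588528 / 356437613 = 0.00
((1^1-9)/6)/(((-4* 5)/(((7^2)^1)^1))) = 49/15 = 3.27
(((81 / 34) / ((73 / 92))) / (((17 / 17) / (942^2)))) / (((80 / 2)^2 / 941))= 388905685803 / 248200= 1566904.46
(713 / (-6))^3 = -362467097 / 216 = -1678088.41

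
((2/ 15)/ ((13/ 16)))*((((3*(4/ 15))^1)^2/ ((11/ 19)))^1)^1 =9728/ 53625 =0.18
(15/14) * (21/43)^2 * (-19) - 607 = -2262641/3698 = -611.86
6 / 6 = 1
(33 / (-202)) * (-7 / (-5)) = -231 / 1010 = -0.23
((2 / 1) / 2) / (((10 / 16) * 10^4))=0.00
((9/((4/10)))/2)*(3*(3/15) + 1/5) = 9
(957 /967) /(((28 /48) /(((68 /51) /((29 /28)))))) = 2112 /967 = 2.18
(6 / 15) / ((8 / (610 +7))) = 30.85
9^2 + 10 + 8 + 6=105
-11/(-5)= 11/5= 2.20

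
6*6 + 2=38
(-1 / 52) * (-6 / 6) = 0.02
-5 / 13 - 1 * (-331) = 4298 / 13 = 330.62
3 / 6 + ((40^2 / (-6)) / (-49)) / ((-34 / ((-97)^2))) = -7524701 / 4998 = -1505.54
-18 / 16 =-9 / 8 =-1.12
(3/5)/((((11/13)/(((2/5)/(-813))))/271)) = -26/275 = -0.09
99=99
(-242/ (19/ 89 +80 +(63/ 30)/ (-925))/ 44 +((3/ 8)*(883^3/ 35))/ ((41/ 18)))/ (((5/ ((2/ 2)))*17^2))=1227475092829975069/ 547704819178300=2241.13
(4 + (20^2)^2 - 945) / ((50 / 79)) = 12565661 / 50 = 251313.22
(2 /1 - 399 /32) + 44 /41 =-12327 /1312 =-9.40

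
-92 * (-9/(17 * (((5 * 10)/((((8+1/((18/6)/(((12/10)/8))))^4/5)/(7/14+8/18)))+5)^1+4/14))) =5006985691932/549153706043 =9.12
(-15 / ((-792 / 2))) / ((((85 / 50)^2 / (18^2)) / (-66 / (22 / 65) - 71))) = -3591000 / 3179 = -1129.60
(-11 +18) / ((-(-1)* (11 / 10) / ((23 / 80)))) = 161 / 88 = 1.83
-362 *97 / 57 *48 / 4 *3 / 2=-210684 / 19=-11088.63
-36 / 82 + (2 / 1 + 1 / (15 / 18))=566 / 205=2.76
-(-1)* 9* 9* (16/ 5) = 1296/ 5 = 259.20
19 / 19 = 1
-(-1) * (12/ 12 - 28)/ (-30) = 9/ 10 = 0.90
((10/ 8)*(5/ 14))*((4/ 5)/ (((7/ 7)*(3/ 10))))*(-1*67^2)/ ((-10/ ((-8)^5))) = -367738880/ 21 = -17511375.24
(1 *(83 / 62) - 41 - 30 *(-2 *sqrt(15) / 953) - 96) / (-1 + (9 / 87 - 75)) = 243919 / 136462 - 1740 *sqrt(15) / 2097553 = 1.78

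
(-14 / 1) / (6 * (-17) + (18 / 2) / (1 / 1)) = 14 / 93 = 0.15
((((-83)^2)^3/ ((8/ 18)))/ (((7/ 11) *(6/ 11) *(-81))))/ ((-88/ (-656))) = -147450108389419/ 756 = -195039825911.93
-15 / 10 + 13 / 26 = -1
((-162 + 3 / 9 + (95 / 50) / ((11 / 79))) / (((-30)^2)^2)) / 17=-48847 / 4544100000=-0.00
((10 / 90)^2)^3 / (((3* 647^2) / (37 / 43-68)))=-2887 / 28698112138401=-0.00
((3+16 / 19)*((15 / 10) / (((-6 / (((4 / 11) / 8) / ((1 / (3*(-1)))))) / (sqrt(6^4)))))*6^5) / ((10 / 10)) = 7663248 / 209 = 36666.26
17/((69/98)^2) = 163268/4761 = 34.29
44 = 44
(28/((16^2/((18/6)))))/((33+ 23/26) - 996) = -273/800480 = -0.00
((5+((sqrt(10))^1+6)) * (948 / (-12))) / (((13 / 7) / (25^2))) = -376525.94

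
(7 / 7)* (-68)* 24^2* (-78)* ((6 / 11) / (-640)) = -143208 / 55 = -2603.78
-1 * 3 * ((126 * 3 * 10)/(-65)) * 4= 9072/13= 697.85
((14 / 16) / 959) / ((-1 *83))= -1 / 90968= -0.00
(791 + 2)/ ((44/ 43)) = 34099/ 44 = 774.98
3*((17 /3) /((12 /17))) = 289 /12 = 24.08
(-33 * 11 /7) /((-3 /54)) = 6534 /7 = 933.43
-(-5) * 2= 10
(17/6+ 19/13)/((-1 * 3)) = -335/234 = -1.43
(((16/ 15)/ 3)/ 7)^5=1048576/ 3101364196875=0.00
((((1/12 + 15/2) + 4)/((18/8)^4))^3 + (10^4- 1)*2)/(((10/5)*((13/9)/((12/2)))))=152497402523677162/3671583974253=41534.50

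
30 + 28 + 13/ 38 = 2217/ 38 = 58.34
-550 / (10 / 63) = -3465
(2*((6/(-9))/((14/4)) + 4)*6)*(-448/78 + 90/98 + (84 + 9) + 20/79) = 4271960960/1056783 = 4042.42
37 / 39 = 0.95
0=0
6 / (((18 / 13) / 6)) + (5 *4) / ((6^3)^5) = 3056202399749 / 117546246144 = 26.00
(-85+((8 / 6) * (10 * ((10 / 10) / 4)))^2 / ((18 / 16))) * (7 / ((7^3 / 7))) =-6085 / 567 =-10.73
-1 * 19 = -19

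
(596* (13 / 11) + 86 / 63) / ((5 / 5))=489070 / 693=705.73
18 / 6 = 3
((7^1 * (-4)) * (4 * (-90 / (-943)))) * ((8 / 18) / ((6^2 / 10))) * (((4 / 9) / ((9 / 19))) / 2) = -425600 / 687447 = -0.62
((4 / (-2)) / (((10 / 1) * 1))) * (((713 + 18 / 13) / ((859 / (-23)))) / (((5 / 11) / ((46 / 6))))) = 54041053 / 837525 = 64.52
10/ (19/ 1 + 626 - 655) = -1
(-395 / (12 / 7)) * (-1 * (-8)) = -5530 / 3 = -1843.33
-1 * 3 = -3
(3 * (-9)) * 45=-1215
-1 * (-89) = 89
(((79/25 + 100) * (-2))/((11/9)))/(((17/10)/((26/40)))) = -301743/4675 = -64.54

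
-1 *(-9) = 9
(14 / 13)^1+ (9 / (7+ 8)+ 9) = 694 / 65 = 10.68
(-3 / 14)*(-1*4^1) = 0.86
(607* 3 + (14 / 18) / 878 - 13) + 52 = 14697727 / 7902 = 1860.00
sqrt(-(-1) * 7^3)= 7 * sqrt(7)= 18.52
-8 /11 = -0.73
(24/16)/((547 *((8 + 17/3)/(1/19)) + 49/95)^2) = 243675/3277403614995848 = 0.00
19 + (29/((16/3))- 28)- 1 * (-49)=727/16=45.44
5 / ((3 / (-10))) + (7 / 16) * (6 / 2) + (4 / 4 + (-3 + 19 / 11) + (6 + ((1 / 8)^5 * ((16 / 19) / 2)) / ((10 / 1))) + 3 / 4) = -227975647 / 25681920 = -8.88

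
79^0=1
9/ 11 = 0.82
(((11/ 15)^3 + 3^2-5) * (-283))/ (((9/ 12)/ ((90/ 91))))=-33577384/ 20475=-1639.92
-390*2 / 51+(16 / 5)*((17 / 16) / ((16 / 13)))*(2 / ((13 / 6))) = -4333 / 340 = -12.74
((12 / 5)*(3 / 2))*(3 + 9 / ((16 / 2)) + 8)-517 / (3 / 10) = -100781 / 60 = -1679.68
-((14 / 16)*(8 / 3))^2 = -49 / 9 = -5.44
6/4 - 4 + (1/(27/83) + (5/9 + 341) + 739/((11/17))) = 881627/594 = 1484.22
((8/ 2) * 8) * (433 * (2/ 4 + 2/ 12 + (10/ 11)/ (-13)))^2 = 393192931328/ 184041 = 2136442.05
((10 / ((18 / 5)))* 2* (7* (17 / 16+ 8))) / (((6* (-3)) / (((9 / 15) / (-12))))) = 5075 / 5184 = 0.98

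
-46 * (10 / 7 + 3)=-1426 / 7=-203.71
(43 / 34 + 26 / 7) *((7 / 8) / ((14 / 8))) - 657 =-311547 / 476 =-654.51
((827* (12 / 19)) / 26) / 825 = 1654 / 67925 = 0.02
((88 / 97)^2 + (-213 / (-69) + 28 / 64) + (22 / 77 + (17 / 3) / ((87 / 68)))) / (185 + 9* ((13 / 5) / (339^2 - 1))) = 316739374214575 / 6465979499266602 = 0.05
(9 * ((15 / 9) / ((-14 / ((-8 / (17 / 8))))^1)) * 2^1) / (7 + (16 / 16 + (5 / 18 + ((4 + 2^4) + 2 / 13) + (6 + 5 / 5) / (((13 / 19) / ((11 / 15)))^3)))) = 14236560000 / 65383893239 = 0.22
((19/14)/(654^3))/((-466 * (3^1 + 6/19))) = -361/114970851219168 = -0.00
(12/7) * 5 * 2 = 120/7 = 17.14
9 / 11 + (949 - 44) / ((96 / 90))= 149469 / 176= 849.26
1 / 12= 0.08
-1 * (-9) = 9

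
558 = 558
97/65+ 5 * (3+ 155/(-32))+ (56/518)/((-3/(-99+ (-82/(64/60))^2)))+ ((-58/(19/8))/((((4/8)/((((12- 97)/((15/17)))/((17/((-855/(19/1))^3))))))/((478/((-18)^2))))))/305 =-10900925781903/89196640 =-122212.29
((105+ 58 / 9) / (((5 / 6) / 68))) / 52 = 34102 / 195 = 174.88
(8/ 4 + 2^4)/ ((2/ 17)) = 153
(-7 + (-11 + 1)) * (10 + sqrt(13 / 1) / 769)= -170 - 17 * sqrt(13) / 769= -170.08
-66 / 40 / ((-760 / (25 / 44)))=3 / 2432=0.00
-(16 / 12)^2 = -16 / 9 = -1.78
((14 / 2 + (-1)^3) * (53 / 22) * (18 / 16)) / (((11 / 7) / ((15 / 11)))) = 150255 / 10648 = 14.11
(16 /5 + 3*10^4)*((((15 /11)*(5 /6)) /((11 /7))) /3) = 2625280 /363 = 7232.18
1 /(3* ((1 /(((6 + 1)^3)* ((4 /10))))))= 45.73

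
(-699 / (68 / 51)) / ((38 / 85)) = -178245 / 152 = -1172.66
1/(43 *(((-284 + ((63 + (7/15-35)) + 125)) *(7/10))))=-75/294679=-0.00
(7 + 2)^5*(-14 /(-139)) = 826686 /139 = 5947.38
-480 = -480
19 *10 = 190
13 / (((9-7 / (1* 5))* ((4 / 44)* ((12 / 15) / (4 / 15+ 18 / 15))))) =7865 / 228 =34.50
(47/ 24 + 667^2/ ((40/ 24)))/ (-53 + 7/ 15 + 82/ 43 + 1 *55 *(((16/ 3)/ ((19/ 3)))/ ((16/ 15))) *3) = 26170342531/ 7807592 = 3351.91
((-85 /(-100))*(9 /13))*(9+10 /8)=6273 /1040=6.03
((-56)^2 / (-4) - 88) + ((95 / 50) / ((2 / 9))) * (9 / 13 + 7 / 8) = -1785887 / 2080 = -858.60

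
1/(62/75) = 75/62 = 1.21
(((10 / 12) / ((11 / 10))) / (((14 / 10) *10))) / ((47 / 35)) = 125 / 3102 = 0.04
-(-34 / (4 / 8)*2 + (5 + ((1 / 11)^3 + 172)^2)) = -52178243998 / 1771561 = -29453.26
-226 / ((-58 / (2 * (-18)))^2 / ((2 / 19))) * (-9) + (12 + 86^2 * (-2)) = -234851588 / 15979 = -14697.51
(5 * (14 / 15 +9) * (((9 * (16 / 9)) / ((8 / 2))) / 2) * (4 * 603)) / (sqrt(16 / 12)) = 119796 * sqrt(3) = 207492.76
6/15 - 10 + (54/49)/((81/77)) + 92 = 8762/105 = 83.45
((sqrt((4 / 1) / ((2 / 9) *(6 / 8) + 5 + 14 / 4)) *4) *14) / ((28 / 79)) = 107.34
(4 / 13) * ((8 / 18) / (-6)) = -0.02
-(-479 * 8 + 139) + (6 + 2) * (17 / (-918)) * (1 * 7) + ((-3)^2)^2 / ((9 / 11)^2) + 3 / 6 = 3813.46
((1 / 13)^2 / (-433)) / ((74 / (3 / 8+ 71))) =-571 / 43320784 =-0.00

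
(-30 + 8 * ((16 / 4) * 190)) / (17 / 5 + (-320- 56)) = -30250 / 1863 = -16.24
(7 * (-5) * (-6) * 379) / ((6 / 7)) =92855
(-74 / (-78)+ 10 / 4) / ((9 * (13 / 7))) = 1883 / 9126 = 0.21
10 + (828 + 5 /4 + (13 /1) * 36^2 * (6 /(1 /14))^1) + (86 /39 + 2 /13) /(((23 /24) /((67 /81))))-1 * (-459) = 1416532.29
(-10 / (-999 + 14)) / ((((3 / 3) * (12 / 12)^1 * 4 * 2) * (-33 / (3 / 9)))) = -1 / 78012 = -0.00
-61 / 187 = -0.33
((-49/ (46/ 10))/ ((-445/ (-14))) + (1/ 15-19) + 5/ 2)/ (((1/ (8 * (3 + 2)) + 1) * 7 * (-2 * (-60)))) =-1029751/ 52874010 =-0.02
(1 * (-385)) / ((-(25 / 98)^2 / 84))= 62118672 / 125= 496949.38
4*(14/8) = 7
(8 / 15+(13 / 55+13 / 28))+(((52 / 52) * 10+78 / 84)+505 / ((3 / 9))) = 7055491 / 4620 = 1527.16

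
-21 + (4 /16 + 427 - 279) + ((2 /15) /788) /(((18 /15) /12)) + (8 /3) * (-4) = 91869 /788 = 116.59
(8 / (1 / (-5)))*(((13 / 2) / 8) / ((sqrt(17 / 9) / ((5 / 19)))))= -975*sqrt(17) / 646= -6.22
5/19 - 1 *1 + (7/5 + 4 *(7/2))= 1393/95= 14.66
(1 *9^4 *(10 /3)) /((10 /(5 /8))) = 10935 /8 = 1366.88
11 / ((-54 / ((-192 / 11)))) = 32 / 9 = 3.56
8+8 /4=10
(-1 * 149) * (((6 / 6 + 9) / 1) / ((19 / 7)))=-10430 / 19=-548.95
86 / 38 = 43 / 19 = 2.26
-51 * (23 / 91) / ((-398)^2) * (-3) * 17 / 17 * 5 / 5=0.00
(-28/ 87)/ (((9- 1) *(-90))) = 7/ 15660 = 0.00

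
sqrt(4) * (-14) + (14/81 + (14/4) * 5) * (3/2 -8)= -46291/324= -142.87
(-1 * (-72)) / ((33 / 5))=120 / 11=10.91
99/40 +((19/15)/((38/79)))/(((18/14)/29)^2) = 13046101/9720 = 1342.19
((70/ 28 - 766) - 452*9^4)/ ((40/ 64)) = -4746136.80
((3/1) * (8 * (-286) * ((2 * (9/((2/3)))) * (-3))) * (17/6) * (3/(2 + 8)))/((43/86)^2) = 9451728/5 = 1890345.60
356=356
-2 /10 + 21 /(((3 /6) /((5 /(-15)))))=-71 /5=-14.20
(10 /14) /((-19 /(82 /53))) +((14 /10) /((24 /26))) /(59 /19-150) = -80846321 /1180425540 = -0.07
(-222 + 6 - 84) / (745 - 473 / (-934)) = -93400 / 232101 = -0.40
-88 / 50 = -44 / 25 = -1.76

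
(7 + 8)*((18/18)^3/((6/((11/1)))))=27.50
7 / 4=1.75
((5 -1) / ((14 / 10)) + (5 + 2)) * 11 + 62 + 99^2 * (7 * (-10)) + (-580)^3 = -1370585297 / 7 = -195797899.57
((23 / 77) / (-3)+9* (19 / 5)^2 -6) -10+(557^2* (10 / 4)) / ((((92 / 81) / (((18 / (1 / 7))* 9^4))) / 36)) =2699420233275922637 / 132825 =20323133696788.43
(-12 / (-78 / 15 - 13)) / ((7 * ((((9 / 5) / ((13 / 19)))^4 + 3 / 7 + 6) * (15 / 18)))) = 2746250 / 1319992079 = 0.00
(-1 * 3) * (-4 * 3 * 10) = 360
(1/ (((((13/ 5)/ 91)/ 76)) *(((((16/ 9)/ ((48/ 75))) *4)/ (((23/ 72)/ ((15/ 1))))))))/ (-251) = -3059/ 150600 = -0.02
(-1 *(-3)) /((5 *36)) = 1 /60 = 0.02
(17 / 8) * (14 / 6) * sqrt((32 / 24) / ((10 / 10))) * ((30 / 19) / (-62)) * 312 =-15470 * sqrt(3) / 589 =-45.49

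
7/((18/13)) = 91/18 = 5.06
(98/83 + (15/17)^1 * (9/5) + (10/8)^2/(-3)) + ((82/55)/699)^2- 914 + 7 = -30189520597717601/33367734932400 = -904.75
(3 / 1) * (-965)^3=-2695896375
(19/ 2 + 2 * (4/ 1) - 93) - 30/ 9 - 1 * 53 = -131.83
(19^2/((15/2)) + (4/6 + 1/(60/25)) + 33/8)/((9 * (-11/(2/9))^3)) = -6401/130990365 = -0.00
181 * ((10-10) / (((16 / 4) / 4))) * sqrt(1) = 0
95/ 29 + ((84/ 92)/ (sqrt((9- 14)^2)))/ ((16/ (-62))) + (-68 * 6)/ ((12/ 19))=-17166759/ 26680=-643.43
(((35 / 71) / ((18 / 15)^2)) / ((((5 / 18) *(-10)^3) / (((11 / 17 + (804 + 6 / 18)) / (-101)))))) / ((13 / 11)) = 121583 / 14628840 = 0.01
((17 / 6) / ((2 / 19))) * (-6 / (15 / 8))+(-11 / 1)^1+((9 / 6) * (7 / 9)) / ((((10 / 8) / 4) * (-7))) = -293 / 3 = -97.67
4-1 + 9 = 12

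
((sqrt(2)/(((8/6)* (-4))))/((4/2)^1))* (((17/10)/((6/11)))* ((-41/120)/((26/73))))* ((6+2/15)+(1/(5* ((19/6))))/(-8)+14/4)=6141489343* sqrt(2)/2276352000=3.82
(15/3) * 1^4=5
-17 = -17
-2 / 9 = -0.22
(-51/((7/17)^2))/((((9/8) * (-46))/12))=78608/1127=69.75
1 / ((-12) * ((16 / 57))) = -19 / 64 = -0.30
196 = 196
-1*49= -49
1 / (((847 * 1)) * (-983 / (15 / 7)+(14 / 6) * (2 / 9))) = -135 / 52394573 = -0.00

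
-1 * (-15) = 15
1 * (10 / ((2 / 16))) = 80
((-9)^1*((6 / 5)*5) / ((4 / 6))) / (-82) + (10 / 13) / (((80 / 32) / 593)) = 195557 / 1066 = 183.45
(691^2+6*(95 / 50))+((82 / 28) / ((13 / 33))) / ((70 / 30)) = 3041646883 / 6370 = 477495.59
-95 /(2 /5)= -475 /2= -237.50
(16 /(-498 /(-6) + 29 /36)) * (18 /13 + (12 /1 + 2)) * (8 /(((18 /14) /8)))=819200 /5603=146.21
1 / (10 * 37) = 1 / 370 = 0.00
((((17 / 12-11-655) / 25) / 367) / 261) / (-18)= 11 / 713448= 0.00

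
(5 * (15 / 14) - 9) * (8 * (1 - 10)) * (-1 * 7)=-1836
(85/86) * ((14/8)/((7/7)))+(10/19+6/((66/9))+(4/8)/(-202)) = 22304945/7261496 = 3.07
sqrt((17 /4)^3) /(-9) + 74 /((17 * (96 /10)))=185 /408 - 17 * sqrt(17) /72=-0.52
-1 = -1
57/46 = 1.24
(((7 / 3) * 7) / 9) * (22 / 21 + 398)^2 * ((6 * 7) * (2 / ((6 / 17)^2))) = 142063961200 / 729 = 194875118.24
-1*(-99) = 99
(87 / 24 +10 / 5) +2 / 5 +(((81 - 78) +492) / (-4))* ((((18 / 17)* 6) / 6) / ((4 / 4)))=-85003 / 680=-125.00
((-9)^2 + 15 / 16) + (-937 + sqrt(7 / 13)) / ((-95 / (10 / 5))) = 154529 / 1520 - 2*sqrt(91) / 1235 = 101.65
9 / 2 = 4.50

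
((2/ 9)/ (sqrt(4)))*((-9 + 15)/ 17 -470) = -7984/ 153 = -52.18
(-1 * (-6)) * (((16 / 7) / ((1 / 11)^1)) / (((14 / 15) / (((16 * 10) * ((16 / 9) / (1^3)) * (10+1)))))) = 24780800 / 49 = 505730.61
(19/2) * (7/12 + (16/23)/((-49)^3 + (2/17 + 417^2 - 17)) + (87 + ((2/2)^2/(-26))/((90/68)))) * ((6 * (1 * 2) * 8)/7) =342293412674308/30007121235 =11407.07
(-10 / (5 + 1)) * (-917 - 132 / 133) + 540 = 825925 / 399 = 2069.99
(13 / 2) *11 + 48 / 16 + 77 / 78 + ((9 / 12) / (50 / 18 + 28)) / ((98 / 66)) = 159870397 / 2117388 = 75.50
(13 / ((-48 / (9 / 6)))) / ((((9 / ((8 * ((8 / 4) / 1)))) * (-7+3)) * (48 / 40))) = 65 / 432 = 0.15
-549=-549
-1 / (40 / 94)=-47 / 20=-2.35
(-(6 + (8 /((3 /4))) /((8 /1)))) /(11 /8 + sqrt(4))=-176 /81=-2.17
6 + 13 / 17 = 115 / 17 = 6.76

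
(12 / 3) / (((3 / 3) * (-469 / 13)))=-52 / 469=-0.11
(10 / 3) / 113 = 10 / 339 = 0.03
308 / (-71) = -308 / 71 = -4.34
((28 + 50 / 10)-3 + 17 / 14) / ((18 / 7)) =437 / 36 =12.14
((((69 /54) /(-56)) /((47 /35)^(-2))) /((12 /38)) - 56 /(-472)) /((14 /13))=-66209611 /6119668800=-0.01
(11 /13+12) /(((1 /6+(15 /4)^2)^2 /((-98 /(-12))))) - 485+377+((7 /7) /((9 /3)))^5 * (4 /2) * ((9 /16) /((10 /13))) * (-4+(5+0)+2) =-469223127839 /4366337040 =-107.46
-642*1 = -642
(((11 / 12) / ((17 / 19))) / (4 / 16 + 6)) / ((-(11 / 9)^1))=-57 / 425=-0.13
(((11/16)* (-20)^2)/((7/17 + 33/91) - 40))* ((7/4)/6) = -2977975/1456368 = -2.04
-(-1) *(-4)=-4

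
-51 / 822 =-17 / 274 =-0.06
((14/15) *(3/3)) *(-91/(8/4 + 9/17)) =-21658/645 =-33.58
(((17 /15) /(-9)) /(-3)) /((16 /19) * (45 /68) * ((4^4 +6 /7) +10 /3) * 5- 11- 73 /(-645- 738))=17719457 /301425578100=0.00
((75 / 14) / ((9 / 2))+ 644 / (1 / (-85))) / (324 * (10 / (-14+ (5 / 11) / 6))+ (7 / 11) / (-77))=127824918485 / 543386739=235.24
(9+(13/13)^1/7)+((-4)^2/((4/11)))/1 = 372/7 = 53.14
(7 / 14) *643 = 643 / 2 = 321.50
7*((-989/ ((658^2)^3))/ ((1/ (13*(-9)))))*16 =115713/ 724665088138012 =0.00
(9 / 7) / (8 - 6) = 9 / 14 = 0.64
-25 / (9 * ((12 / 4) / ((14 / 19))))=-0.68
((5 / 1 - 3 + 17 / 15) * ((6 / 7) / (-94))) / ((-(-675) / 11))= -11 / 23625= -0.00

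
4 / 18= 2 / 9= 0.22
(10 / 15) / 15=2 / 45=0.04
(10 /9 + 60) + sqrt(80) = 4 * sqrt(5) + 550 /9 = 70.06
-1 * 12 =-12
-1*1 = -1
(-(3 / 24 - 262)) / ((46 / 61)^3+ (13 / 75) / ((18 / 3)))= 106993168875 / 187007812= 572.13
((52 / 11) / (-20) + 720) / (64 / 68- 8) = -672979 / 6600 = -101.97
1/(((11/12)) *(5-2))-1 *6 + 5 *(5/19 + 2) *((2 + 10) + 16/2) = 46122/209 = 220.68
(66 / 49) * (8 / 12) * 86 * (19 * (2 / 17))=143792 / 833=172.62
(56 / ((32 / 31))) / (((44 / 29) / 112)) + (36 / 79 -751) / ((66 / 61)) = 1569391 / 474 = 3310.95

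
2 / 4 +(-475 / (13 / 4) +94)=-1343 / 26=-51.65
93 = 93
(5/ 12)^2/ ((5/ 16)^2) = 16/ 9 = 1.78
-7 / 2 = -3.50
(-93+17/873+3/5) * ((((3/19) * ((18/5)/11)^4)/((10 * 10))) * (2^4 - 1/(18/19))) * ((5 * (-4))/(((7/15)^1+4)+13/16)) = 10121723307648/106837252878125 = 0.09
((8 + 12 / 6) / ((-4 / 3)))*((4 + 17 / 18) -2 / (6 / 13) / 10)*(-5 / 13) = 1015 / 78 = 13.01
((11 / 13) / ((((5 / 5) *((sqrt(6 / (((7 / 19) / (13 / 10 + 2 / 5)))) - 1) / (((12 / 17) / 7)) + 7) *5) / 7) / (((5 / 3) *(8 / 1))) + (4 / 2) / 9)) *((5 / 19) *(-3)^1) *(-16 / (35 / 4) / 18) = -84480 / 147359459 + 2585088 *sqrt(33915) / 19598808047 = 0.02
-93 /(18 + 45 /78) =-806 /161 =-5.01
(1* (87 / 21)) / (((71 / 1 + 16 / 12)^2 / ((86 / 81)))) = 2494 / 2966607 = 0.00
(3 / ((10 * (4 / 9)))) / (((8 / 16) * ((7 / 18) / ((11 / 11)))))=243 / 70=3.47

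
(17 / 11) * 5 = 85 / 11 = 7.73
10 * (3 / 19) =30 / 19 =1.58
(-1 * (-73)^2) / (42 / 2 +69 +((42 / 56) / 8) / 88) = -15006464 / 253443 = -59.21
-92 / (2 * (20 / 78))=-897 / 5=-179.40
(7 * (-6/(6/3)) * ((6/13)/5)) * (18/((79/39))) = -6804/395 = -17.23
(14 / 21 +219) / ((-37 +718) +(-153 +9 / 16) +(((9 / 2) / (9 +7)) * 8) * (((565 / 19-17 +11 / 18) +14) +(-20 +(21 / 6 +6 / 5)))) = 1001680 / 2533857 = 0.40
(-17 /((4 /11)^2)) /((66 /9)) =-561 /32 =-17.53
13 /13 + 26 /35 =61 /35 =1.74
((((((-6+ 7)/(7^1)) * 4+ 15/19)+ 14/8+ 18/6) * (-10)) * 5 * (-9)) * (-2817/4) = -2060565075/1064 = -1936621.31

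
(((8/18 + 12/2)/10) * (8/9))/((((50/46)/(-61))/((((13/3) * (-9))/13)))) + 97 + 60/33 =7249081/37125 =195.26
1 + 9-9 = 1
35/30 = 7/6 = 1.17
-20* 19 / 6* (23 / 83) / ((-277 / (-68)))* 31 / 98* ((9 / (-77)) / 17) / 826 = 406410 / 35825702759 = 0.00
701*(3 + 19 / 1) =15422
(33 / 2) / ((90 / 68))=187 / 15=12.47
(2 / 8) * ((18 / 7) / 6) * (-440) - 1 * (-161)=113.86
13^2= 169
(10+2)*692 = 8304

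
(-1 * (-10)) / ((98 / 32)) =160 / 49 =3.27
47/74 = 0.64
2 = 2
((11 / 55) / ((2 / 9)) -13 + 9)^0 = 1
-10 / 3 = -3.33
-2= -2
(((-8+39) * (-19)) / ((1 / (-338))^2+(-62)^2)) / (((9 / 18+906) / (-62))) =8343924784 / 796186087781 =0.01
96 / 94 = 48 / 47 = 1.02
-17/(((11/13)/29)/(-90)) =576810/11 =52437.27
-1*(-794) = 794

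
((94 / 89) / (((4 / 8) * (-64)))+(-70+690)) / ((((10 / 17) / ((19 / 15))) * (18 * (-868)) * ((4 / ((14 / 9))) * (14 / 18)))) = -40736437 / 953510400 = -0.04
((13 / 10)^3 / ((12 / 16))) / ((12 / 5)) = 2197 / 1800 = 1.22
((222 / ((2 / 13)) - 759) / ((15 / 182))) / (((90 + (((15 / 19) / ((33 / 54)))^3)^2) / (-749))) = -4744310742196478684 / 72238450623825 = -65675.70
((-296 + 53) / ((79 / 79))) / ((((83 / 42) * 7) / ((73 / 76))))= -53217 / 3154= -16.87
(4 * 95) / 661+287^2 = 54446289 / 661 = 82369.57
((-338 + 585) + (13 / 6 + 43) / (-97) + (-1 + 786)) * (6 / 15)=600353 / 1455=412.61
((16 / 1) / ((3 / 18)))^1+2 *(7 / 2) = 103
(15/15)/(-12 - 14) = -1/26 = -0.04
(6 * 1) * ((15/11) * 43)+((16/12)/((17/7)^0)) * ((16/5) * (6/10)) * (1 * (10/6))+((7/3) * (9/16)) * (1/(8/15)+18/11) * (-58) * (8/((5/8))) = -3065.39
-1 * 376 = -376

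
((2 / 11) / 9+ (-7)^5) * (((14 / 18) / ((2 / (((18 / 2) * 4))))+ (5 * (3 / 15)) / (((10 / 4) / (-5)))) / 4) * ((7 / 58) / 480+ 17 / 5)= -157508913733 / 918720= -171443.87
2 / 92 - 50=-2299 / 46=-49.98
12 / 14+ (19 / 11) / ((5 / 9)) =1527 / 385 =3.97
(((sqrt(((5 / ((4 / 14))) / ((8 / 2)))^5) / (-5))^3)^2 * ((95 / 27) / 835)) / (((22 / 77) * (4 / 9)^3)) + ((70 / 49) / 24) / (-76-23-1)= 3496273009891252844398573 / 78970619465941647360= 44273.09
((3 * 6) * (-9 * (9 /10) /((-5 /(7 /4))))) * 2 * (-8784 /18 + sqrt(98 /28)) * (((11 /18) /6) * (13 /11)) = -149877 /25 + 2457 * sqrt(14) /400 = -5972.10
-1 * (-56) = 56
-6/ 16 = -0.38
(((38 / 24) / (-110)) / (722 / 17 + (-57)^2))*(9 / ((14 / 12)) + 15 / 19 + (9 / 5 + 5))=-173009 / 2585121000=-0.00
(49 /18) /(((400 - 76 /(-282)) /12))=2303 /28219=0.08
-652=-652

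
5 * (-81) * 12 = -4860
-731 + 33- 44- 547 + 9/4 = -5147/4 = -1286.75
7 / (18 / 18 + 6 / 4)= 14 / 5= 2.80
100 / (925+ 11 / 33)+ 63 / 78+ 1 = 8642 / 4511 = 1.92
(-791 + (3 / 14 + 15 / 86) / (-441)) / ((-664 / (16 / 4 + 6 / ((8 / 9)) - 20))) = -53957433 / 4896668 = -11.02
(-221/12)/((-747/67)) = 14807/8964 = 1.65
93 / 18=31 / 6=5.17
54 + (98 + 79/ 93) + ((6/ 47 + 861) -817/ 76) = 17540423/ 17484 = 1003.23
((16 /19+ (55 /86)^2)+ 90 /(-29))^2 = 56981980946881 /16607222438416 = 3.43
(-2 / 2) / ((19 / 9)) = -9 / 19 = -0.47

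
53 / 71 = 0.75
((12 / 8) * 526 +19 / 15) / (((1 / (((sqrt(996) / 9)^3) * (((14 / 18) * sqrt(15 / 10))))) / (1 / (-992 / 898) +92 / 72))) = 5726685181 * sqrt(166) / 6101730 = 12092.17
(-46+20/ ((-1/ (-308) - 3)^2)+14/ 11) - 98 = -1316658450/ 9371219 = -140.50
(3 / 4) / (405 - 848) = -0.00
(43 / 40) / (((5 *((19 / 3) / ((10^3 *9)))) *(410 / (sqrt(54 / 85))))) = 3483 *sqrt(510) / 132430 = 0.59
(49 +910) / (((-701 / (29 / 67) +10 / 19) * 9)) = -528409 / 8028747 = -0.07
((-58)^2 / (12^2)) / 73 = 0.32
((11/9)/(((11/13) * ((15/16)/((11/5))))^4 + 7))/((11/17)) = 31820152832/118206508473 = 0.27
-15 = -15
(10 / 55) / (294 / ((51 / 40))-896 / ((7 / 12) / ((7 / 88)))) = 17 / 10136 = 0.00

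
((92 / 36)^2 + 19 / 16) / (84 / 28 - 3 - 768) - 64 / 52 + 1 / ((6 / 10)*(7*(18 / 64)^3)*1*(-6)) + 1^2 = -4951004507 / 2445520896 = -2.02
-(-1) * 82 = 82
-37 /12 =-3.08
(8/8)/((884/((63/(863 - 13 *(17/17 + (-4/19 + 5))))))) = 133/1470092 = 0.00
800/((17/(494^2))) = 195228800/17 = 11484047.06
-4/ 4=-1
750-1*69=681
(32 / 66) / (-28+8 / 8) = -16 / 891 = -0.02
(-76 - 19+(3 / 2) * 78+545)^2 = 321489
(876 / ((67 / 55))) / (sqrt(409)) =48180*sqrt(409) / 27403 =35.56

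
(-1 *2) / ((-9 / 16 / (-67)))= -238.22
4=4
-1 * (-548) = 548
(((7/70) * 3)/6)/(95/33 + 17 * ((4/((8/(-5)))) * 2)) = -33/54200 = -0.00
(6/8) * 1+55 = 223/4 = 55.75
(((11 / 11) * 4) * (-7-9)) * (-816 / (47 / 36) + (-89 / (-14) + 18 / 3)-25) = 13426656 / 329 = 40810.50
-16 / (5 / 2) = -32 / 5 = -6.40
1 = 1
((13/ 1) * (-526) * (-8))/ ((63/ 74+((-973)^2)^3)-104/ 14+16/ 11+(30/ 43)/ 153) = 683565538656/ 10603228441879985166741649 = 0.00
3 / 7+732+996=12099 / 7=1728.43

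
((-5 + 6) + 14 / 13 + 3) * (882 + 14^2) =71148 / 13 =5472.92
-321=-321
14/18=7/9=0.78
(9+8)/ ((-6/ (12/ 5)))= -34/ 5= -6.80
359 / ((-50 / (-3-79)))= 588.76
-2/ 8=-1/ 4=-0.25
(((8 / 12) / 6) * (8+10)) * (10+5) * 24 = 720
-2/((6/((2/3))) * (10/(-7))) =7/45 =0.16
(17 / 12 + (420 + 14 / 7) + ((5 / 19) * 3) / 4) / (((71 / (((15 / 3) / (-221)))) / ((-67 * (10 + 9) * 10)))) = 80889100 / 47073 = 1718.38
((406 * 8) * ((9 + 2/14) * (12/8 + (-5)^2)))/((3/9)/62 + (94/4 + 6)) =9148224/343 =26671.21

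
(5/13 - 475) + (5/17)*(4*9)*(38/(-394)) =-20707790/43537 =-475.64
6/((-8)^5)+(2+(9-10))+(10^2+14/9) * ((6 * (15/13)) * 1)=149962713/212992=704.08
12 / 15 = 4 / 5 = 0.80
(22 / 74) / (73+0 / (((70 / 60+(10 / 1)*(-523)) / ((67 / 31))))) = 11 / 2701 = 0.00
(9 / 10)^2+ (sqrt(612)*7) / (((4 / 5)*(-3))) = 81 / 100 - 35*sqrt(17) / 2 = -71.34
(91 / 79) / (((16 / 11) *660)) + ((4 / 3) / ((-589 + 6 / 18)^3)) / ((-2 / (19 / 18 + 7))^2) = 187934440901 / 156639644850240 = 0.00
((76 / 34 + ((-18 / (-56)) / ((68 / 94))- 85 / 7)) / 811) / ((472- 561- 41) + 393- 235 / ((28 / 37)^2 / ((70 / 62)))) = 0.00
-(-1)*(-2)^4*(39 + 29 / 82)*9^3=18819864 / 41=459021.07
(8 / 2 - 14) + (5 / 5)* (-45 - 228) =-283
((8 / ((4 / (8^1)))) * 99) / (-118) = -792 / 59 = -13.42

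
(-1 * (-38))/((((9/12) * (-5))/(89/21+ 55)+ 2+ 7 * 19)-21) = 189088/566949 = 0.33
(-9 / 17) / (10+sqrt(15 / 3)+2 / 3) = -864 / 16643+81*sqrt(5) / 16643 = -0.04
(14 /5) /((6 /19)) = 133 /15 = 8.87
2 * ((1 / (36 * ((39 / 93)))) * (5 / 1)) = 155 / 234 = 0.66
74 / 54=37 / 27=1.37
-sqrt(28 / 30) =-sqrt(210) / 15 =-0.97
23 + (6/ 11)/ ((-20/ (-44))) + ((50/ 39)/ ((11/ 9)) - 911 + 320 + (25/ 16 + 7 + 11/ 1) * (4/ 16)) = -25664973/ 45760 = -560.86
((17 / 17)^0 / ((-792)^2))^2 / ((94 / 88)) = 1 / 420286952448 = 0.00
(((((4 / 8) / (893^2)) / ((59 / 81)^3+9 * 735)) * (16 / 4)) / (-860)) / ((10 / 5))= -531441 / 2411080138287027160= -0.00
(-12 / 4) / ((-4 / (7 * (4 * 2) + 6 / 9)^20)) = 101605785166189313060040025000000000000000000 / 1162261467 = 87420763787731520019531050000000000.00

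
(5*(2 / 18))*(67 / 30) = 1.24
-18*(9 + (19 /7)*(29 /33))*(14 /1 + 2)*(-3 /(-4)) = -189360 /77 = -2459.22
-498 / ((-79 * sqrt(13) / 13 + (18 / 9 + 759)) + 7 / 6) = -177633612 / 271635601- 1416312 * sqrt(13) / 271635601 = -0.67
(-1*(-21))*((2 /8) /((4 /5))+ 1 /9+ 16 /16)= 1435 /48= 29.90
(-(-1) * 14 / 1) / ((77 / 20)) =40 / 11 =3.64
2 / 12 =1 / 6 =0.17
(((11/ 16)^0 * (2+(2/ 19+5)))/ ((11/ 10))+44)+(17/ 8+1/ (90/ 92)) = 4033357/ 75240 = 53.61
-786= -786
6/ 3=2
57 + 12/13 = 753/13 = 57.92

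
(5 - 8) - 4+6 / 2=-4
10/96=5/48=0.10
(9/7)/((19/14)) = 18/19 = 0.95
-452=-452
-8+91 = 83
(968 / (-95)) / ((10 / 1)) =-484 / 475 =-1.02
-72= -72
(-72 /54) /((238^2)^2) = -1 /2406407052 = -0.00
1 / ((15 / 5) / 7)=7 / 3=2.33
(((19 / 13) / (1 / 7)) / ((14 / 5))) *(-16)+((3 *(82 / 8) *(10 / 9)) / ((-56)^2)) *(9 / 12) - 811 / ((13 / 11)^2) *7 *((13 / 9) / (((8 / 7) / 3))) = -15136394629 / 978432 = -15470.05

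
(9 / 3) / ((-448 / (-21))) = 9 / 64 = 0.14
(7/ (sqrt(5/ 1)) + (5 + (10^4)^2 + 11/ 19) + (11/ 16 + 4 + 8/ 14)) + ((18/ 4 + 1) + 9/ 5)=7*sqrt(5)/ 5 + 1064000192987/ 10640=100000021.27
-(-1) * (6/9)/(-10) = -1/15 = -0.07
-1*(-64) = 64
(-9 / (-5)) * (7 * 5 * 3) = 189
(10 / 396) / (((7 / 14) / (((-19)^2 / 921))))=1805 / 91179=0.02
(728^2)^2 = 280883040256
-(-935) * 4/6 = 1870/3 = 623.33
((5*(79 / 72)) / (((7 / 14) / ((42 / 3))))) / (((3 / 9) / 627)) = 577885 / 2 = 288942.50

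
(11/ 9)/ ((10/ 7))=77/ 90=0.86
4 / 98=2 / 49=0.04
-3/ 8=-0.38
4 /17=0.24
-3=-3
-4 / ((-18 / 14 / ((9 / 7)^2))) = 36 / 7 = 5.14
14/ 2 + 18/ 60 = 73/ 10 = 7.30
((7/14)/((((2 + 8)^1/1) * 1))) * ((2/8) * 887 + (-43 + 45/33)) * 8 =72.05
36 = 36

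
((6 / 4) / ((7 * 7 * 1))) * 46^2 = 3174 / 49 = 64.78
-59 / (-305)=59 / 305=0.19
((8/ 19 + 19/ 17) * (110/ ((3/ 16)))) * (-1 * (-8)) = 6997760/ 969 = 7221.63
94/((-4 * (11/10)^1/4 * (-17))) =940/187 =5.03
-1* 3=-3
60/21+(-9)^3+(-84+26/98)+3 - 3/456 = -6009673/7448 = -806.88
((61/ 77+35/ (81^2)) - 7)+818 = 410117683/ 505197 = 811.80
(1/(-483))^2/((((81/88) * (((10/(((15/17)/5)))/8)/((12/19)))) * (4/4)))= 1408/3390855615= 0.00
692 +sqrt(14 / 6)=sqrt(21) / 3 +692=693.53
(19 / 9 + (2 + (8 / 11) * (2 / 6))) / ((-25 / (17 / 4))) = -7327 / 9900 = -0.74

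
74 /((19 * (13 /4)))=296 /247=1.20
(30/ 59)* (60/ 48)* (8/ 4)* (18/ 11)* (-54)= -72900/ 649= -112.33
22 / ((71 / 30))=660 / 71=9.30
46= 46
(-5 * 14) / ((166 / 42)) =-1470 / 83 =-17.71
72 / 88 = 9 / 11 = 0.82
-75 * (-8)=600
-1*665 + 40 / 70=-4651 / 7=-664.43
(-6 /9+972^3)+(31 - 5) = 2754990220 /3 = 918330073.33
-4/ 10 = -2/ 5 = -0.40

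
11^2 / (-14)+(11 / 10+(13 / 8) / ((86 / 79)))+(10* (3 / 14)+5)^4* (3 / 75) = 810029359 / 8259440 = 98.07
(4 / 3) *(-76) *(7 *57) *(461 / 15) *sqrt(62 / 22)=-18639152 *sqrt(341) / 165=-2086024.45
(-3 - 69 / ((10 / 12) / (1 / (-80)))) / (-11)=393 / 2200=0.18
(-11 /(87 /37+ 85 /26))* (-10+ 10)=0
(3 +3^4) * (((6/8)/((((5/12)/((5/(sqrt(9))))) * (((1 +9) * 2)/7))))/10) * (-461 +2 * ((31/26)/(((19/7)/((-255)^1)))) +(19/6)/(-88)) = -13133472303/2173600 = -6042.27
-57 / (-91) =57 / 91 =0.63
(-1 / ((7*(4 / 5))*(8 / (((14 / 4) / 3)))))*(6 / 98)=-5 / 3136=-0.00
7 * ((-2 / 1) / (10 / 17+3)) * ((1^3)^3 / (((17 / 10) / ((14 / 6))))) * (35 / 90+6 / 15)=-4.22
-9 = -9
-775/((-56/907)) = 702925/56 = 12552.23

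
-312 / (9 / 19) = -1976 / 3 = -658.67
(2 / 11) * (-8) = -16 / 11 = -1.45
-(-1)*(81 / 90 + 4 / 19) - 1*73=-13659 / 190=-71.89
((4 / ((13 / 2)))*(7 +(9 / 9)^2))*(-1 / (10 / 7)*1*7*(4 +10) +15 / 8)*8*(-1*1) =170816 / 65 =2627.94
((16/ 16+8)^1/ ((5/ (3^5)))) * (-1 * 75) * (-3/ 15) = 6561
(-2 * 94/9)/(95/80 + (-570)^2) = -3008/46785771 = -0.00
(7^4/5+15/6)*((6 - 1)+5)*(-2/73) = -9654/73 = -132.25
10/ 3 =3.33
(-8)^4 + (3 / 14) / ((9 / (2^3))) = 86020 / 21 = 4096.19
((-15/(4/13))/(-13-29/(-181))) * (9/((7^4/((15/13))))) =366525/22319696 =0.02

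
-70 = -70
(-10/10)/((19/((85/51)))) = -5/57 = -0.09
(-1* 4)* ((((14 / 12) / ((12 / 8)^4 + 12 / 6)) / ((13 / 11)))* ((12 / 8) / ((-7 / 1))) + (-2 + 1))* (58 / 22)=175508 / 16159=10.86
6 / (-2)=-3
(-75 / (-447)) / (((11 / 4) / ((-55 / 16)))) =-125 / 596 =-0.21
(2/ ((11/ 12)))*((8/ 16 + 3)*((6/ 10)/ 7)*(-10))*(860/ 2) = -30960/ 11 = -2814.55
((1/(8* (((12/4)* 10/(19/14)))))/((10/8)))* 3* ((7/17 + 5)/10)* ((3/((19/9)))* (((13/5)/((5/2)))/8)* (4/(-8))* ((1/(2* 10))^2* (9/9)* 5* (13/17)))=-0.00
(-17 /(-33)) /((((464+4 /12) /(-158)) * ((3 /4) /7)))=-10744 /6567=-1.64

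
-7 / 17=-0.41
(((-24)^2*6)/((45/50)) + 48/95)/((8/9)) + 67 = 416819/95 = 4387.57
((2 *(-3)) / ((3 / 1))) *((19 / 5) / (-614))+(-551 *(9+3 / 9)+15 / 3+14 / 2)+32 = -23479303 / 4605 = -5098.65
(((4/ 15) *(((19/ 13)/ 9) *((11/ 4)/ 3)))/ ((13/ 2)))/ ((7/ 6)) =836/ 159705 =0.01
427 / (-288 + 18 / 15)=-2135 / 1434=-1.49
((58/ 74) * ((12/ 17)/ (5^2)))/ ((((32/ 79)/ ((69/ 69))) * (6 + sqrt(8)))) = 20619/ 1761200- 6873 * sqrt(2)/ 1761200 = 0.01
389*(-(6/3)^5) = -12448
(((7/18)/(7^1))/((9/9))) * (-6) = -1/3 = -0.33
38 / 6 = 19 / 3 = 6.33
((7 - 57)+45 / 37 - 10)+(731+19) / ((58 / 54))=686175 / 1073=639.49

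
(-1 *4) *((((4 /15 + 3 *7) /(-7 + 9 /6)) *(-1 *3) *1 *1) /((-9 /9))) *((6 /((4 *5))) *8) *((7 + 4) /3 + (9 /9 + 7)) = 6496 /5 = 1299.20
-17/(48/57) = -323/16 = -20.19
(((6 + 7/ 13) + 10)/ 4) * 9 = 1935/ 52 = 37.21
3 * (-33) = -99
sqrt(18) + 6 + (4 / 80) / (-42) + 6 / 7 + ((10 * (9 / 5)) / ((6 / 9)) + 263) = 3 * sqrt(2) + 249359 / 840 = 301.10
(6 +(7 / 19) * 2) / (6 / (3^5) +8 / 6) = 5184 / 1045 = 4.96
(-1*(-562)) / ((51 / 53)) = 29786 / 51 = 584.04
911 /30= 30.37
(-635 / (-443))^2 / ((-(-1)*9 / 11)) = 4435475 / 1766241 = 2.51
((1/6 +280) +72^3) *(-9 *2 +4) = -15688183/3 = -5229394.33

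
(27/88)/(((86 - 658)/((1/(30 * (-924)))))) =3/155034880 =0.00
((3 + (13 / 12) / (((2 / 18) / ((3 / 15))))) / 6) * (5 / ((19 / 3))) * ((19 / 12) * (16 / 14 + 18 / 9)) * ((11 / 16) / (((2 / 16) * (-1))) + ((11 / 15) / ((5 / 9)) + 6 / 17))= -1180839 / 95200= -12.40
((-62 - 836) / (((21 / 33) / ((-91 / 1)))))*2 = 256828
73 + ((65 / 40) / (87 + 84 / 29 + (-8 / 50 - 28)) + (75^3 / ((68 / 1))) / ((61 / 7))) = 22421078919 / 28563128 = 784.97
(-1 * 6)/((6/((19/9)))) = -19/9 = -2.11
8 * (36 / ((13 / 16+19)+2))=13.20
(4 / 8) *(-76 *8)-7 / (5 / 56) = -1912 / 5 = -382.40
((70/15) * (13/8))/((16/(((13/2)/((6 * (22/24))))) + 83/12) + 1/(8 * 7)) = 16562/44713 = 0.37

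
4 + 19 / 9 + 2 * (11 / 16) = 7.49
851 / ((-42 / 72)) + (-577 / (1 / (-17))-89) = 57828 / 7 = 8261.14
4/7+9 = 67/7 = 9.57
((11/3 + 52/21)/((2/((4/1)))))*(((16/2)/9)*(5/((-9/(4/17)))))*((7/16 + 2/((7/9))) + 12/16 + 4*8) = -382700/7497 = -51.05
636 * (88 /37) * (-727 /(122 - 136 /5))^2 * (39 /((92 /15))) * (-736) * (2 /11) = -17479511088000 /230917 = -75696077.33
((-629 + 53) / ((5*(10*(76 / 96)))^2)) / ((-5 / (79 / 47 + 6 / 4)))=12400128 / 53021875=0.23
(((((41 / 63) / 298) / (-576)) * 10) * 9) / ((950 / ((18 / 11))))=-0.00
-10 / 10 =-1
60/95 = 12/19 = 0.63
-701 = -701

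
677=677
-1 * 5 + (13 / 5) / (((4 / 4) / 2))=1 / 5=0.20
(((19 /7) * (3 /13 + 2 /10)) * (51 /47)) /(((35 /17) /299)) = 1515516 /8225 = 184.26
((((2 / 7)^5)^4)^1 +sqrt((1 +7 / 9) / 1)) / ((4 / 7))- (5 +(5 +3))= -364764645931154144 / 34196685556119429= -10.67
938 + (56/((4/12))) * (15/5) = 1442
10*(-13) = -130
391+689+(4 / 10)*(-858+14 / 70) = 18422 / 25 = 736.88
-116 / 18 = -58 / 9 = -6.44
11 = 11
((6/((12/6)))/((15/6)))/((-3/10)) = -4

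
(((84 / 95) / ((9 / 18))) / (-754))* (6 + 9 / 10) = -2898 / 179075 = -0.02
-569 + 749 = 180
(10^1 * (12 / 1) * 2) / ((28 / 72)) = 4320 / 7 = 617.14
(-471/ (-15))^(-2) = 25/ 24649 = 0.00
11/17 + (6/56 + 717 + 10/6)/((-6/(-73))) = 74933401/8568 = 8745.73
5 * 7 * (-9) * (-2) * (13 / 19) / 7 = 1170 / 19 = 61.58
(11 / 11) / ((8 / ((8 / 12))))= 1 / 12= 0.08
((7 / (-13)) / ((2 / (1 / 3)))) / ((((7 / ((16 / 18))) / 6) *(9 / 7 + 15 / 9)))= -28 / 1209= -0.02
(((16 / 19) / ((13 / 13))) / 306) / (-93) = -8 / 270351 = -0.00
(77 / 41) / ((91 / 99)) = 1089 / 533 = 2.04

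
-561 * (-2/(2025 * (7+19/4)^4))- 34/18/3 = -691256227/1097928225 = -0.63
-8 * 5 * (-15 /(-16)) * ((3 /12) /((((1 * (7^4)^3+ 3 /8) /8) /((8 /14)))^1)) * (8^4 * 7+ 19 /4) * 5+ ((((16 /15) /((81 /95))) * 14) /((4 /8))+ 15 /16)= 108388010446757849 /3013635779780976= 35.97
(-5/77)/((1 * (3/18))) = -30/77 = -0.39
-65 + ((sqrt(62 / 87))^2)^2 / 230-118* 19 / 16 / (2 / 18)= -9234429539 / 6963480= -1326.12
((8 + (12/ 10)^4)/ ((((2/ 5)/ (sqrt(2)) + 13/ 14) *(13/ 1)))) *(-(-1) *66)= 5817504/ 95825 - 81445056 *sqrt(2)/ 6228625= 42.22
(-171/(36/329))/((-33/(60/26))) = 31255/286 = 109.28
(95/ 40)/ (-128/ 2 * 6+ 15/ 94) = -0.01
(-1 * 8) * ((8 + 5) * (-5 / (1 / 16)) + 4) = 8288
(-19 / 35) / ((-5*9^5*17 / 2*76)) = 1 / 351341550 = 0.00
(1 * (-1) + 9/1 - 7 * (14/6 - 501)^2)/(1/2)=-31332080/9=-3481342.22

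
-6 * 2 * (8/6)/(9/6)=-32/3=-10.67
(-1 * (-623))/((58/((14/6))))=4361/174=25.06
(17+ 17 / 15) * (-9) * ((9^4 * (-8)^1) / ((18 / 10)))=4758912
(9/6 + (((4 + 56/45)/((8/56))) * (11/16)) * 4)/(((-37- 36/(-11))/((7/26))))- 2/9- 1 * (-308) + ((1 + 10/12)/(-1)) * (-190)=9029941/13780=655.29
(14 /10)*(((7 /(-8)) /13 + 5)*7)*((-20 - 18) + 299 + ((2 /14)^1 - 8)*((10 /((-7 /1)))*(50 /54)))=6822007 /520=13119.24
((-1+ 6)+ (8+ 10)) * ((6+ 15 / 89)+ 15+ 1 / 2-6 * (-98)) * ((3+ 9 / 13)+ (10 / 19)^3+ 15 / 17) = 17859879061367 / 269819342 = 66191.99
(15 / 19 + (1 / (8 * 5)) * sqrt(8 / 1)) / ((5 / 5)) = sqrt(2) / 20 + 15 / 19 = 0.86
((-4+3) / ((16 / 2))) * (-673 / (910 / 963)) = 648099 / 7280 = 89.02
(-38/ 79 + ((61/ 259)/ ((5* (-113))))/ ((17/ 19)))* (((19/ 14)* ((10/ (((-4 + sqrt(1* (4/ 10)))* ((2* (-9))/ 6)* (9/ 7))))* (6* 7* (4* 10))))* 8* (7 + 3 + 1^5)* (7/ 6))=-34076275587200/ 454821723- 1703813779360* sqrt(10)/ 454821723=-86768.52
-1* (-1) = 1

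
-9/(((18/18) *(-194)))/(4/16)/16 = 9/776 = 0.01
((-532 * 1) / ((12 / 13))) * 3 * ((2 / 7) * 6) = -2964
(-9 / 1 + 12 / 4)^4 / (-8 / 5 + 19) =2160 / 29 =74.48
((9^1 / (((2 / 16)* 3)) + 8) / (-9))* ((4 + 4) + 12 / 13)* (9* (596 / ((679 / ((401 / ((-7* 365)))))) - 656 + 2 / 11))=46466076517632 / 248082835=187300.65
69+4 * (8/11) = 791/11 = 71.91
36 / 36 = 1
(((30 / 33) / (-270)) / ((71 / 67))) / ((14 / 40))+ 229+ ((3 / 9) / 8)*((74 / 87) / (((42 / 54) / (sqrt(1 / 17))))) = 37*sqrt(17) / 13804+ 33801121 / 147609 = 229.00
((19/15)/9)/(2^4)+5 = 10819/2160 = 5.01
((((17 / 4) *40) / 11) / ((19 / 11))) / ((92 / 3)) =255 / 874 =0.29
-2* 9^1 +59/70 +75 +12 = 69.84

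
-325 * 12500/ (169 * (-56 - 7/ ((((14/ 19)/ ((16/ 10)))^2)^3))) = 20516357421875/ 674069674122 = 30.44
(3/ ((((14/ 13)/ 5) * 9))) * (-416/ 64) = -10.06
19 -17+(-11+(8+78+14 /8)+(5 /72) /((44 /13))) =249545 /3168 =78.77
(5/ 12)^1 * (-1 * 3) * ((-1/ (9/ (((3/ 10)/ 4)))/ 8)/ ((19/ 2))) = 0.00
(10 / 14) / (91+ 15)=5 / 742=0.01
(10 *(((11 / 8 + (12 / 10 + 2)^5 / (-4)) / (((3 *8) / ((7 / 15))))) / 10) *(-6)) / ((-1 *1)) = -14439439 / 1500000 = -9.63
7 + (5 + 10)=22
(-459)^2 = 210681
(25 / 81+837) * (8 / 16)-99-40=22652 / 81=279.65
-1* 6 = -6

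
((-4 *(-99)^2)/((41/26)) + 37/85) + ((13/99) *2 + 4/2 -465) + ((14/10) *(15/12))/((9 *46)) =-1607597485063/63482760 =-25323.37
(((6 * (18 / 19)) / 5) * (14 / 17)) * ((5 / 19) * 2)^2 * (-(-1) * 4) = 120960 / 116603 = 1.04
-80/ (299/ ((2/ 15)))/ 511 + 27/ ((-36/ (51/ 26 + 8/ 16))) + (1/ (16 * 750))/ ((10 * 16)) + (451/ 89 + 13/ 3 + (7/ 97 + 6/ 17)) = 26426733990482033/ 3311773503360000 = 7.98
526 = 526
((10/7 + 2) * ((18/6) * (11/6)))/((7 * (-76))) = -33/931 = -0.04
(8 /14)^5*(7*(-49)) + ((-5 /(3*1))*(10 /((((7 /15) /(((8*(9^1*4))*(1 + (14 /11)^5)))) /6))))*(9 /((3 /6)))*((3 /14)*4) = -32606876916224 /7891499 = -4131899.01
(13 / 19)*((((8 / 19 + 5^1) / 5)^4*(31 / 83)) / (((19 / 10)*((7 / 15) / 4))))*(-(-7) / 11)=1088592121032 / 1073822233825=1.01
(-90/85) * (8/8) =-18/17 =-1.06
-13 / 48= -0.27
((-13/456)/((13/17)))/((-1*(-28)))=-17/12768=-0.00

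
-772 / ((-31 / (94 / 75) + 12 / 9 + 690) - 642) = -217704 / 6937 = -31.38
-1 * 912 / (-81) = 304 / 27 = 11.26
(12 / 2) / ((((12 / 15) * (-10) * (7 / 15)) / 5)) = -225 / 28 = -8.04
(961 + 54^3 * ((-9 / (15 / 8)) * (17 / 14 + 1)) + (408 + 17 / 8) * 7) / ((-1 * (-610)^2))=4.49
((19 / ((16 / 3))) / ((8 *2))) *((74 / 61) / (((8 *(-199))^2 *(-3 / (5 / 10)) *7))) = -703 / 277047328768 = -0.00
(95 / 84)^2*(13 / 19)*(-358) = -1105325 / 3528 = -313.30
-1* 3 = -3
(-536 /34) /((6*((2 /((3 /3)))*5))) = -67 /255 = -0.26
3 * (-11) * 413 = -13629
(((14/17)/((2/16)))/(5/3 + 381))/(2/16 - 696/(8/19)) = -96/9216431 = -0.00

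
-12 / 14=-6 / 7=-0.86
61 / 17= 3.59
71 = 71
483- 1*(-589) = 1072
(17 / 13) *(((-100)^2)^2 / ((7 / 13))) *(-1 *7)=-1700000000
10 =10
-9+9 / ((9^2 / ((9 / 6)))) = -53 / 6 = -8.83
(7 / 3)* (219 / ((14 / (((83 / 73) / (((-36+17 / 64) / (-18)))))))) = 47808 / 2287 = 20.90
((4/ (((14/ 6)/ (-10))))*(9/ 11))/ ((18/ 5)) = -300/ 77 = -3.90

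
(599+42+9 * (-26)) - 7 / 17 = 6912 / 17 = 406.59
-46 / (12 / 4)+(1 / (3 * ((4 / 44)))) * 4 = -0.67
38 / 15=2.53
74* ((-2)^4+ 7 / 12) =7363 / 6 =1227.17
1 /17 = 0.06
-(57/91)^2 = -3249/8281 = -0.39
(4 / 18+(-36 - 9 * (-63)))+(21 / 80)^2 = 30602369 / 57600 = 531.29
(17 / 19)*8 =136 / 19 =7.16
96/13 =7.38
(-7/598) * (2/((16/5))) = -35/4784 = -0.01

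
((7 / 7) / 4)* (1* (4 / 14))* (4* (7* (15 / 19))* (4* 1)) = 120 / 19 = 6.32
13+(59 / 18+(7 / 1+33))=56.28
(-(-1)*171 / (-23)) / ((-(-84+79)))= -171 / 115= -1.49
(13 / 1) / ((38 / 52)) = 338 / 19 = 17.79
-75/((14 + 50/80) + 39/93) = -18600/3731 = -4.99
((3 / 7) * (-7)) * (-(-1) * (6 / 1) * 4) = -72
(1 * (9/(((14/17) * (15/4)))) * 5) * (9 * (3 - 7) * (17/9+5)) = -25296/7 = -3613.71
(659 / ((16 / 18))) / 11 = 5931 / 88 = 67.40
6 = 6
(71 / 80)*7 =497 / 80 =6.21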